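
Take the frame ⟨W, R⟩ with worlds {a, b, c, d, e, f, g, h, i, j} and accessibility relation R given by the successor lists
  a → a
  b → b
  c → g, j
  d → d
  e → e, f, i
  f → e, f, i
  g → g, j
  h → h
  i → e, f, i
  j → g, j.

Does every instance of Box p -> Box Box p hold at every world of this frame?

Yes

Axiom 4 corresponds to the accessibility relation being transitive.
Transitive: yes — every two-step R-path is closed by a direct edge.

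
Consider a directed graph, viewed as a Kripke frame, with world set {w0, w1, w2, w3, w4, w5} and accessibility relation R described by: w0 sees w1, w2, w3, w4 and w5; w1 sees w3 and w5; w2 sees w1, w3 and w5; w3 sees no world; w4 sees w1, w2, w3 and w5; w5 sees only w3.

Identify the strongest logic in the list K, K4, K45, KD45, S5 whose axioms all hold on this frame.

Transitive (axiom 4): yes — every two-step R-path is closed by a direct edge.
Euclidean (axiom 5): no — w0 R w1 and w0 R w2, but not w1 R w2.
Serial (axiom D): no — w3 has no R-successor.
Reflexive (axiom T): no — w0 is not related to itself.
So F validates K, K4; K45 would additionally require R to be Euclidean. The strongest is K4.

K4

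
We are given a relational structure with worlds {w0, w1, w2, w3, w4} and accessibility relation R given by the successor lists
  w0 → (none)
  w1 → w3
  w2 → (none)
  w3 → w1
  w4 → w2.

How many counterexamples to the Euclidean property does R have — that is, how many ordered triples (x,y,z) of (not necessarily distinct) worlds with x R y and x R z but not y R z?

Enumerating: (w1,w3,w3), (w3,w1,w1), (w4,w2,w2).

3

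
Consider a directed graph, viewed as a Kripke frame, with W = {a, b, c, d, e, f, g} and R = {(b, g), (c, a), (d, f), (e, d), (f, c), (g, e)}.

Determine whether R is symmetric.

No

Symmetric: no — b R g but not g R b.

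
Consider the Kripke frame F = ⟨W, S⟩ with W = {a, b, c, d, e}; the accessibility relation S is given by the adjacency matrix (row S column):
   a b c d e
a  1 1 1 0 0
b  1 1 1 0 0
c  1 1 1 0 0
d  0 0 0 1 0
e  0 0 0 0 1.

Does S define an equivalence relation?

Yes

Reflexive: yes — every world is S-related to itself.
Symmetric: yes — every pair in S has its reverse in S.
Transitive: yes — every two-step S-path is closed by a direct edge.
So S is an equivalence relation.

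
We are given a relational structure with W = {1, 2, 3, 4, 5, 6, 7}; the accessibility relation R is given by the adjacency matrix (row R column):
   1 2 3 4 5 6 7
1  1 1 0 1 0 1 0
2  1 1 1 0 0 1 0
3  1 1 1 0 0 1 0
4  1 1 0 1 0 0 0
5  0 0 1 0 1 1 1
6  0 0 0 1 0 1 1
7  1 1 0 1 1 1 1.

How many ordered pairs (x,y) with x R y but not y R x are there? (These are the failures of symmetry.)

Enumerating: (1,6), (2,6), (3,1), (3,6), (4,2), (5,3), (5,6), (6,4), (7,1), (7,2), (7,4).

11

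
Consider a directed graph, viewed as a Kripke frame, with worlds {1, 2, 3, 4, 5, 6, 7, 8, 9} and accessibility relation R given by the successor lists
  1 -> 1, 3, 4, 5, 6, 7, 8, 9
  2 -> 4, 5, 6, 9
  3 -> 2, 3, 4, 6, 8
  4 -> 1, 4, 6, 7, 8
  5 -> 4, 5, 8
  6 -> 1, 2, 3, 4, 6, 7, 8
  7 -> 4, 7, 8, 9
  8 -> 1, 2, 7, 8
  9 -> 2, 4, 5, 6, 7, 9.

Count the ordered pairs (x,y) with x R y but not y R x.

Enumerating: (1,3), (1,5), (1,7), (1,9), (2,4), (2,5), (3,2), (3,4), (3,8), (4,8), (5,4), (5,8), (6,7), (6,8), (8,2), (9,4), (9,5), (9,6).

18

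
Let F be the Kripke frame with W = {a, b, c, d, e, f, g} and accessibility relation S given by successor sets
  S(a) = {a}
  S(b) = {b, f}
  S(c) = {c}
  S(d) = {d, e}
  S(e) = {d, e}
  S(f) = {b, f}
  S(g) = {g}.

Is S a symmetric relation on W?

Yes

Symmetric: yes — every pair in S has its reverse in S.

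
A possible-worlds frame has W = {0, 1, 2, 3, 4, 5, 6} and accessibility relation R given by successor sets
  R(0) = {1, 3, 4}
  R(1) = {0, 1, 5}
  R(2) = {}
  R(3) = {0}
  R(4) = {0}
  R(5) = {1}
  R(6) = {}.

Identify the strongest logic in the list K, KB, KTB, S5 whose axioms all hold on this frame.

KB

Symmetric (axiom B): yes — every pair in R has its reverse in R.
Reflexive (axiom T): no — 0 is not related to itself.
Euclidean (axiom 5): no — 0 R 1 and 0 R 3, but not 1 R 3.
So F validates K, KB; KTB would additionally require R to be reflexive. The strongest is KB.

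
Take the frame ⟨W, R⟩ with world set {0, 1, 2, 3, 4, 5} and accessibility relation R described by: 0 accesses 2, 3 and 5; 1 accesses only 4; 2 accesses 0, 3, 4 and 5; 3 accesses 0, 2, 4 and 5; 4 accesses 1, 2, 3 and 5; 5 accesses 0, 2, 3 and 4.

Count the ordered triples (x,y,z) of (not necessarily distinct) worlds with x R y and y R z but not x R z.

Enumerating: (0,2,0), (0,2,4), (0,3,0), (0,3,4), (0,5,0), (0,5,4), (1,4,1), (1,4,2), (1,4,3), (1,4,5), (2,0,2), (2,3,2), … and 20 more.
Total: 32.

32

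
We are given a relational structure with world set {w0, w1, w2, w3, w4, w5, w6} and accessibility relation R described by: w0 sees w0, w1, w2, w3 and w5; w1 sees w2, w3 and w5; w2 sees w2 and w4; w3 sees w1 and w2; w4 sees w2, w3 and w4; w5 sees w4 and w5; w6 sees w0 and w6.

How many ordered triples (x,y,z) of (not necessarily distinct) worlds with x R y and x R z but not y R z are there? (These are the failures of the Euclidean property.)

26

Enumerating: (w0,w1,w0), (w0,w1,w1), (w0,w2,w0), (w0,w2,w1), (w0,w2,w3), (w0,w2,w5), (w0,w3,w0), (w0,w3,w3), (w0,w3,w5), (w0,w5,w0), (w0,w5,w1), (w0,w5,w2), … and 14 more.
Total: 26.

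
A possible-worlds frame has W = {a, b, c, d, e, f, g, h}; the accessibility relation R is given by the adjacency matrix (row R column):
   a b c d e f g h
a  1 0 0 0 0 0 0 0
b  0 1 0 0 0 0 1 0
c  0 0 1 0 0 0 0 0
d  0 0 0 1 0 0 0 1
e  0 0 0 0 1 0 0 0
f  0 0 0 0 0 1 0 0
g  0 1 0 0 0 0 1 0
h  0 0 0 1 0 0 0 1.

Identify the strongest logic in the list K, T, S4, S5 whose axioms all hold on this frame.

S5

Reflexive (axiom T): yes — every world is R-related to itself.
Transitive (axiom 4): yes — every two-step R-path is closed by a direct edge.
Euclidean (axiom 5): yes — any two successors of a common world are R-related.
So F validates K, T, S4, S5. The strongest is S5.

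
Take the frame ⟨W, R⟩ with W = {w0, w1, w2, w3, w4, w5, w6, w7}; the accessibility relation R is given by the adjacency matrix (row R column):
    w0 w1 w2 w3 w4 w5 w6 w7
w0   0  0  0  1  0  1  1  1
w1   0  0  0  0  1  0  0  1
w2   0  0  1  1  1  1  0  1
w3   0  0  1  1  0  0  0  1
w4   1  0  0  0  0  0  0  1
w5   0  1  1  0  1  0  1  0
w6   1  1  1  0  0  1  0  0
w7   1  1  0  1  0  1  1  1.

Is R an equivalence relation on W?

No

Reflexive: no — w0 is not related to itself.
Symmetric: no — w0 R w3 but not w3 R w0.
Transitive: no — w0 R w3 and w3 R w2, but not w0 R w2.
So R is not an equivalence relation.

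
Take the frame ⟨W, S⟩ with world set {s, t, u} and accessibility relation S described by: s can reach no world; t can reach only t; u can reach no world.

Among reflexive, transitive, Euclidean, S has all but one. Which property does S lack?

Reflexive: no — s is not related to itself.
Transitive: yes — every two-step S-path is closed by a direct edge.
Euclidean: yes — any two successors of a common world are S-related.
Only reflexive fails.

reflexive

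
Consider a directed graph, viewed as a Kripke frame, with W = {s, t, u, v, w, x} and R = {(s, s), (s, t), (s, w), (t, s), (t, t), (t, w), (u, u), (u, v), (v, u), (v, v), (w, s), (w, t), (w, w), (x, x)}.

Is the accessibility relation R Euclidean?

Yes

Euclidean: yes — any two successors of a common world are R-related.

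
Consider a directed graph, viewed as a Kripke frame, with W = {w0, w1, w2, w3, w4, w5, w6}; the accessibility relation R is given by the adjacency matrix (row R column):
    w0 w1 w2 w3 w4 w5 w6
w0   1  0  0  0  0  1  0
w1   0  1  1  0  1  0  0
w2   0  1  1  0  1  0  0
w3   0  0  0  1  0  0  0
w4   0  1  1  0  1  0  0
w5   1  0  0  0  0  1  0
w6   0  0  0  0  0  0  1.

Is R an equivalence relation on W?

Reflexive: yes — every world is R-related to itself.
Symmetric: yes — every pair in R has its reverse in R.
Transitive: yes — every two-step R-path is closed by a direct edge.
So R is an equivalence relation.

Yes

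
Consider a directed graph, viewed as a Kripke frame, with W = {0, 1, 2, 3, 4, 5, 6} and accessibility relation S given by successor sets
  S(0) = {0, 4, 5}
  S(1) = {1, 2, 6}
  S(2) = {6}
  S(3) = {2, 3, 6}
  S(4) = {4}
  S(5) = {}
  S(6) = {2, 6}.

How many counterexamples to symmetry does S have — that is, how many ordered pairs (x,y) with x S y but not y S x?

6

Enumerating: (0,4), (0,5), (1,2), (1,6), (3,2), (3,6).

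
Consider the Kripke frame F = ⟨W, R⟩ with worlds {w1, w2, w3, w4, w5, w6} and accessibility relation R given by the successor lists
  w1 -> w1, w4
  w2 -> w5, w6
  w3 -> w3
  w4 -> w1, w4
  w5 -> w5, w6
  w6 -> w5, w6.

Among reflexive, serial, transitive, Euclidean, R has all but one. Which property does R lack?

reflexive

Reflexive: no — w2 is not related to itself.
Serial: yes — every world has a successor (e.g. w1 R w1).
Transitive: yes — every two-step R-path is closed by a direct edge.
Euclidean: yes — any two successors of a common world are R-related.
Only reflexive fails.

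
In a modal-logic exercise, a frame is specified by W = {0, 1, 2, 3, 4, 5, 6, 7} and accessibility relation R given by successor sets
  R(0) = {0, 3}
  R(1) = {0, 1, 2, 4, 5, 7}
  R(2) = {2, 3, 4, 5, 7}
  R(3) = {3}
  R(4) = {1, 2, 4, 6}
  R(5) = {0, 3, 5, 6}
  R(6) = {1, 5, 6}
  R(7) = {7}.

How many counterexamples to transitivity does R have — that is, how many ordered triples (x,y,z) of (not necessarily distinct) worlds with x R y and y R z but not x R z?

23

Enumerating: (1,0,3), (1,2,3), (1,4,6), (1,5,3), (1,5,6), (2,4,1), (2,4,6), (2,5,0), (2,5,6), (4,1,0), (4,1,5), (4,1,7), … and 11 more.
Total: 23.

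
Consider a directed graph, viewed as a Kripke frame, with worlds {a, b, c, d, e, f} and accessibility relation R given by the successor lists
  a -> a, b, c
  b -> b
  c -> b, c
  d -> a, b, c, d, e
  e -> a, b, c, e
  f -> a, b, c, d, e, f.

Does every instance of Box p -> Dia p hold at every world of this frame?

The schema D characterises exactly the serial frames.
Serial: yes — every world has a successor (e.g. a R a).

Yes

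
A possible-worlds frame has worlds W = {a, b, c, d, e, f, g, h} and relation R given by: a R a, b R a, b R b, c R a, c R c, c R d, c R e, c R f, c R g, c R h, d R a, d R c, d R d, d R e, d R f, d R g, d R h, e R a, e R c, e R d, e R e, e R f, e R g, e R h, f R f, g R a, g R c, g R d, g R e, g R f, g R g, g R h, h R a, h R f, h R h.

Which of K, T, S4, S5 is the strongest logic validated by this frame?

Reflexive (axiom T): yes — every world is R-related to itself.
Transitive (axiom 4): yes — every two-step R-path is closed by a direct edge.
Euclidean (axiom 5): no — c R a and c R d, but not a R d.
So F validates K, T, S4; S5 would additionally require R to be Euclidean. The strongest is S4.

S4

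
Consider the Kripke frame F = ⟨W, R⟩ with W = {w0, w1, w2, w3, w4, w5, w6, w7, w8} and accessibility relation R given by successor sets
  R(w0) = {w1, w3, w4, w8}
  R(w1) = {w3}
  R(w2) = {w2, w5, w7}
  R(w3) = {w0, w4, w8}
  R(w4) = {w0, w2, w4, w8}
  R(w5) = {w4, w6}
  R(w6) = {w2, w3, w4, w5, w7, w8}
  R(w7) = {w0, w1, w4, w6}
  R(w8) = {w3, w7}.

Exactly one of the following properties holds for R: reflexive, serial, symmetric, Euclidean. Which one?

serial

Reflexive: no — w0 is not related to itself.
Serial: yes — every world has a successor (e.g. w0 R w1).
Symmetric: no — w0 R w1 but not w1 R w0.
Euclidean: no — w0 R w1 and w0 R w4, but not w1 R w4.
Only serial holds.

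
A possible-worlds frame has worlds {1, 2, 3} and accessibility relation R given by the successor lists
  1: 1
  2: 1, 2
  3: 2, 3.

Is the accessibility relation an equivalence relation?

No

Reflexive: yes — every world is R-related to itself.
Symmetric: no — 2 R 1 but not 1 R 2.
Transitive: no — 3 R 2 and 2 R 1, but not 3 R 1.
So R is not an equivalence relation.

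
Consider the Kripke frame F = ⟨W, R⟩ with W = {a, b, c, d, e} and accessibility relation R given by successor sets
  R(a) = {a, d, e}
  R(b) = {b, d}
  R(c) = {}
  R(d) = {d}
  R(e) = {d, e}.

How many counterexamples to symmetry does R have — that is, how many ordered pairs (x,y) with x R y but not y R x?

Enumerating: (a,d), (a,e), (b,d), (e,d).

4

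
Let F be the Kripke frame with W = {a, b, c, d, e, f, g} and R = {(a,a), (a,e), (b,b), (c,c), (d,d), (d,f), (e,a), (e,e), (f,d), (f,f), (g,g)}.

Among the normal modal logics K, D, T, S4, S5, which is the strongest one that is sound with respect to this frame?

Serial (axiom D): yes — every world has a successor (e.g. a R a).
Reflexive (axiom T): yes — every world is R-related to itself.
Transitive (axiom 4): yes — every two-step R-path is closed by a direct edge.
Euclidean (axiom 5): yes — any two successors of a common world are R-related.
So F validates K, D, T, S4, S5. The strongest is S5.

S5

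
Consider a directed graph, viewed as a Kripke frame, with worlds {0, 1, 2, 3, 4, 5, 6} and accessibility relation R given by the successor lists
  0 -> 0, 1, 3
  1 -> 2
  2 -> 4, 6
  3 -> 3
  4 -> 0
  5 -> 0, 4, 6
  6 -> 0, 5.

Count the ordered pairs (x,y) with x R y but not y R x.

Enumerating: (0,1), (0,3), (1,2), (2,4), (2,6), (4,0), (5,0), (5,4), (6,0).

9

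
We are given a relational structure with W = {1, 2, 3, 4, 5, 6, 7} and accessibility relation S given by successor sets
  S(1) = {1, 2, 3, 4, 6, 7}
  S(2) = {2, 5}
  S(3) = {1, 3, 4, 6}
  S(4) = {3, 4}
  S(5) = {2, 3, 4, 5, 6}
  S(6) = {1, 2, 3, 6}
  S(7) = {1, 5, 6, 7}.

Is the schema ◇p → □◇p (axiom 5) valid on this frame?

The schema 5 characterises exactly the Euclidean frames.
Euclidean: no — 1 S 2 and 1 S 3, but not 2 S 3.

No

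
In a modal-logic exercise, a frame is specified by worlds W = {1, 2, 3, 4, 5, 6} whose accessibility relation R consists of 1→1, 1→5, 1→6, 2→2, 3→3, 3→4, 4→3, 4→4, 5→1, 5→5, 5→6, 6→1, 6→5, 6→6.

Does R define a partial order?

Reflexive: yes — every world is R-related to itself.
Transitive: yes — every two-step R-path is closed by a direct edge.
Antisymmetric: no — 1 R 5 and 5 R 1 with 1 ≠ 5.
So R is not a partial order.

No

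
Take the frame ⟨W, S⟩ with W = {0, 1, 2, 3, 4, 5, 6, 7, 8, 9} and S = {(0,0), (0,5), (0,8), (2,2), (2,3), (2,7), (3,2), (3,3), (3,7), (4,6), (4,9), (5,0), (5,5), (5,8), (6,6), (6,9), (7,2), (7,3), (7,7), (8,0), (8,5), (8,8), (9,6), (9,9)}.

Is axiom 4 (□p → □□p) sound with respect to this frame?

Axiom 4 corresponds to the accessibility relation being transitive.
Transitive: yes — every two-step S-path is closed by a direct edge.

Yes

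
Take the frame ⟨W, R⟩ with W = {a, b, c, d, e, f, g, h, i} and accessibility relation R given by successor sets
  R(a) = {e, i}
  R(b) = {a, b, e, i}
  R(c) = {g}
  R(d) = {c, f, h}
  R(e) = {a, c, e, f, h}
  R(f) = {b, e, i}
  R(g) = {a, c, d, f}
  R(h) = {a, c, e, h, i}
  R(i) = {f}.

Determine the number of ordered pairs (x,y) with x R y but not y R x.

15

Enumerating: (a,i), (b,a), (b,e), (b,i), (d,c), (d,f), (d,h), (e,c), (f,b), (g,a), (g,d), (g,f), (h,a), (h,c), (h,i).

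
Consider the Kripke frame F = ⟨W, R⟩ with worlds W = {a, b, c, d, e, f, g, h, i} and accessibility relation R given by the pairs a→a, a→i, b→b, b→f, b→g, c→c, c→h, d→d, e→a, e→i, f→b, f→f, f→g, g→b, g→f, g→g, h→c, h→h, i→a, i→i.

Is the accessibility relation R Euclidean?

Yes

Euclidean: yes — any two successors of a common world are R-related.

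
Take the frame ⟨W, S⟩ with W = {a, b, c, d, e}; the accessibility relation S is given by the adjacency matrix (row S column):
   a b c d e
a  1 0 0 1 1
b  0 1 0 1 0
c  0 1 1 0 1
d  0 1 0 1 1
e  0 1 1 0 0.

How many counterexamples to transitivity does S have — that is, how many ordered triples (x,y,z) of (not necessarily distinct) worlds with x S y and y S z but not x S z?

Enumerating: (a,d,b), (a,e,b), (a,e,c), (b,d,e), (c,b,d), (d,e,c), (e,b,d), (e,c,e).

8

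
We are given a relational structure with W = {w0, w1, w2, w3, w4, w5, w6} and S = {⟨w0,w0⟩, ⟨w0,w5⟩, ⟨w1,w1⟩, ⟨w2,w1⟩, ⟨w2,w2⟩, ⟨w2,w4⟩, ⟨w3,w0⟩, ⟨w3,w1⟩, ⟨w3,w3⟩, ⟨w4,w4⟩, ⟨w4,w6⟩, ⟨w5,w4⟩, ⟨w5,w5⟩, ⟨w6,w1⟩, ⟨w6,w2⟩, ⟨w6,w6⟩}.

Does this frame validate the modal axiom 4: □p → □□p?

Axiom 4 corresponds to the accessibility relation being transitive.
Transitive: no — w0 S w5 and w5 S w4, but not w0 S w4.

No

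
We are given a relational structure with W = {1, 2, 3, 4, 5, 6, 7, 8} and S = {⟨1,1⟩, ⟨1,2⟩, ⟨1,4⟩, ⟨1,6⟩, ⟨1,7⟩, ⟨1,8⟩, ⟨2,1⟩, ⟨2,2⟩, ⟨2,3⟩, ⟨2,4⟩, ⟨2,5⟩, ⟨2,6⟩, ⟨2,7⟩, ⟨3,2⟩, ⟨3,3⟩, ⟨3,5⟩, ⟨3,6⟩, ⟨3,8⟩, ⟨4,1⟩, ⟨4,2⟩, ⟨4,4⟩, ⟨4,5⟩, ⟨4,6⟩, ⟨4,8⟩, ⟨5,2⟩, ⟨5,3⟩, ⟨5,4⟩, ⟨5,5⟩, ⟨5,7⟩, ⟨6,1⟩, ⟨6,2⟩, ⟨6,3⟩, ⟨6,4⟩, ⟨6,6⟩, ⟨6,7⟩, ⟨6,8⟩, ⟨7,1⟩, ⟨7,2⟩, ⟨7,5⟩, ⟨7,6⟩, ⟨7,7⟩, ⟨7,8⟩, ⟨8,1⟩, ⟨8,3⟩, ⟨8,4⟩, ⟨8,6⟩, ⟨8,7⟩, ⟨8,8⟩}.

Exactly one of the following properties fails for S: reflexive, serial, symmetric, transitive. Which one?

Reflexive: yes — every world is S-related to itself.
Serial: yes — every world has a successor (e.g. 1 S 1).
Symmetric: yes — every pair in S has its reverse in S.
Transitive: no — 1 S 2 and 2 S 3, but not 1 S 3.
Only transitive fails.

transitive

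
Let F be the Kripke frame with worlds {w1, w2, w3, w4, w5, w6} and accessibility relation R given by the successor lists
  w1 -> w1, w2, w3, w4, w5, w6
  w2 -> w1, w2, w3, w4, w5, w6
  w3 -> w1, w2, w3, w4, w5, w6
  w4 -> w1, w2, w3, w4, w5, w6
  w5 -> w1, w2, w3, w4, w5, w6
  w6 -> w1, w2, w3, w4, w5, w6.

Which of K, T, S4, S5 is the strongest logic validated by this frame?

S5

Reflexive (axiom T): yes — every world is R-related to itself.
Transitive (axiom 4): yes — every two-step R-path is closed by a direct edge.
Euclidean (axiom 5): yes — any two successors of a common world are R-related.
So F validates K, T, S4, S5. The strongest is S5.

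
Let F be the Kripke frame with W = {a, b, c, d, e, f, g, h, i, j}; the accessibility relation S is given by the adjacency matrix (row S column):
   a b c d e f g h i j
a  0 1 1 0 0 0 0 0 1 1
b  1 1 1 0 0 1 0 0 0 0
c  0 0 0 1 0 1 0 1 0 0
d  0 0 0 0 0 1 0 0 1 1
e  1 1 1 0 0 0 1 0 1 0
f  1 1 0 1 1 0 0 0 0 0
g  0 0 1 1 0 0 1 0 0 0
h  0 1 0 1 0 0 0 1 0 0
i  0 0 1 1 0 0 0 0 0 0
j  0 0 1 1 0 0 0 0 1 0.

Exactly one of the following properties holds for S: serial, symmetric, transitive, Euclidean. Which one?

Serial: yes — every world has a successor (e.g. a S b).
Symmetric: no — a S c but not c S a.
Transitive: no — a S b and b S f, but not a S f.
Euclidean: no — a S b and a S i, but not b S i.
Only serial holds.

serial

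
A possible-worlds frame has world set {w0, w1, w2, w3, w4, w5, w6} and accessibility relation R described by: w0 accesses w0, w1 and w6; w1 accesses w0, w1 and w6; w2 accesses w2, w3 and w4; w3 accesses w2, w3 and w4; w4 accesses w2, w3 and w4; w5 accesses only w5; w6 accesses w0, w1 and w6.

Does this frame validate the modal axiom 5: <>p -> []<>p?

The schema 5 characterises exactly the Euclidean frames.
Euclidean: yes — any two successors of a common world are R-related.

Yes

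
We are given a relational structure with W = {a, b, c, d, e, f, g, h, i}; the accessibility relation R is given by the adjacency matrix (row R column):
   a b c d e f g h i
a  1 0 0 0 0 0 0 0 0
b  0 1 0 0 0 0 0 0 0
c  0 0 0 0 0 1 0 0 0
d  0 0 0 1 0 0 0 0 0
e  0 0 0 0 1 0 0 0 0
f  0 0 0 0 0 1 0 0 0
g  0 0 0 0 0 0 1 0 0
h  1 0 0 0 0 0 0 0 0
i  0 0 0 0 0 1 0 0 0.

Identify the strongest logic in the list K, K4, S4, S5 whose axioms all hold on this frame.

Transitive (axiom 4): yes — every two-step R-path is closed by a direct edge.
Reflexive (axiom T): no — c is not related to itself.
Euclidean (axiom 5): yes — any two successors of a common world are R-related.
So F validates K, K4; S4 would additionally require R to be reflexive. The strongest is K4.

K4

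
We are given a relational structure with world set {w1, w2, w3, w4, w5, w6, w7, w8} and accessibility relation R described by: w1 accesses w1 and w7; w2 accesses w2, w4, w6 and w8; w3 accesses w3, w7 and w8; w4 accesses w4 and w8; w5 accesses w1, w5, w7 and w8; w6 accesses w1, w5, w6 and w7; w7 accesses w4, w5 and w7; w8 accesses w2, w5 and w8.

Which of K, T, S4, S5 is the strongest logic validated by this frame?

T

Reflexive (axiom T): yes — every world is R-related to itself.
Transitive (axiom 4): no — w1 R w7 and w7 R w4, but not w1 R w4.
Euclidean (axiom 5): no — w2 R w4 and w2 R w6, but not w4 R w6.
So F validates K, T; S4 would additionally require R to be transitive. The strongest is T.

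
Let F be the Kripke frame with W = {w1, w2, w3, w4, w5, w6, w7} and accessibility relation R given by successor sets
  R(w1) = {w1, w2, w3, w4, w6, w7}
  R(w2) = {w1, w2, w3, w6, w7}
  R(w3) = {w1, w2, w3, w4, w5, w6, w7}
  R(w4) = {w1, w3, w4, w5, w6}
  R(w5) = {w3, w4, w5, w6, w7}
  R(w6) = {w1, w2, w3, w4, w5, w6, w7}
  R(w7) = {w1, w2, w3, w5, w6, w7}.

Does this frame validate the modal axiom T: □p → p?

Yes

The schema T characterises exactly the reflexive frames.
Reflexive: yes — every world is R-related to itself.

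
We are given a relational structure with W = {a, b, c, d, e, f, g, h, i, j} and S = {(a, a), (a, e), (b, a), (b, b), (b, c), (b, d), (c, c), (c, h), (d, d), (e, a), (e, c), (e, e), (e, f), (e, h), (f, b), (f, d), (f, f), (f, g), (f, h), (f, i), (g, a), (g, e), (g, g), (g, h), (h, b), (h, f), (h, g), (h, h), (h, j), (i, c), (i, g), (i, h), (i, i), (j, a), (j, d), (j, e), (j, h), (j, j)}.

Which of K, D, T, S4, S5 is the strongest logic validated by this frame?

Serial (axiom D): yes — every world has a successor (e.g. a S a).
Reflexive (axiom T): yes — every world is S-related to itself.
Transitive (axiom 4): no — a S e and e S c, but not a S c.
Euclidean (axiom 5): no — b S a and b S c, but not a S c.
So F validates K, D, T; S4 would additionally require S to be transitive. The strongest is T.

T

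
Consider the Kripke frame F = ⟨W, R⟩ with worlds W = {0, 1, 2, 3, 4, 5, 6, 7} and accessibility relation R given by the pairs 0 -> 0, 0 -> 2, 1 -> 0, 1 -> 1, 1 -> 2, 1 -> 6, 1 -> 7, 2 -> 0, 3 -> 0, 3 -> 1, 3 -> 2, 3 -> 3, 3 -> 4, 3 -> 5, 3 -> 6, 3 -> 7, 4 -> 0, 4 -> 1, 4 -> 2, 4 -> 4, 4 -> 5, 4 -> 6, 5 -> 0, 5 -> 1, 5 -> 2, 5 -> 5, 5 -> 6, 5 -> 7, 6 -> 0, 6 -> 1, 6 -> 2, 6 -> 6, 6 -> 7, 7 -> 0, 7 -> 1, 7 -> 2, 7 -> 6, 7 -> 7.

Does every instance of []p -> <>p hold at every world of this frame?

Yes

The schema D characterises exactly the serial frames.
Serial: yes — every world has a successor (e.g. 0 R 0).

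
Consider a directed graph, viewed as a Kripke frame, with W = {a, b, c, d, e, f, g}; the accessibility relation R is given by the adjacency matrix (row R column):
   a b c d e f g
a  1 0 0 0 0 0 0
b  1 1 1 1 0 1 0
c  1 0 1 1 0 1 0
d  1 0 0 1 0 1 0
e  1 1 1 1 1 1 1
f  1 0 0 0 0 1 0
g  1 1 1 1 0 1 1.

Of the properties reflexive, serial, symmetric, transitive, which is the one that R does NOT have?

symmetric

Reflexive: yes — every world is R-related to itself.
Serial: yes — every world has a successor (e.g. a R a).
Symmetric: no — b R a but not a R b.
Transitive: yes — every two-step R-path is closed by a direct edge.
Only symmetric fails.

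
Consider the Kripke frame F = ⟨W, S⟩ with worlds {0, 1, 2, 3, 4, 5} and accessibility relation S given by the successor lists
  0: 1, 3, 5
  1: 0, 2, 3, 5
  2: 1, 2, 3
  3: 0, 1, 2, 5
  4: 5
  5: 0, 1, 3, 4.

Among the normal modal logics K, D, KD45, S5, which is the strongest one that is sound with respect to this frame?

D

Serial (axiom D): yes — every world has a successor (e.g. 0 S 1).
Euclidean (axiom 5): no — 1 S 0 and 1 S 2, but not 0 S 2.
Transitive (axiom 4): no — 0 S 1 and 1 S 2, but not 0 S 2.
Reflexive (axiom T): no — 0 is not related to itself.
So F validates K, D; KD45 would additionally require S to be Euclidean and transitive. The strongest is D.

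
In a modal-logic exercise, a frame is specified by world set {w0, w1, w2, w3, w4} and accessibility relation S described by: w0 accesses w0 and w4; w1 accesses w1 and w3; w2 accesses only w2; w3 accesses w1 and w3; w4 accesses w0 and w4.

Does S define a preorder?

Reflexive: yes — every world is S-related to itself.
Transitive: yes — every two-step S-path is closed by a direct edge.
So S is a preorder.

Yes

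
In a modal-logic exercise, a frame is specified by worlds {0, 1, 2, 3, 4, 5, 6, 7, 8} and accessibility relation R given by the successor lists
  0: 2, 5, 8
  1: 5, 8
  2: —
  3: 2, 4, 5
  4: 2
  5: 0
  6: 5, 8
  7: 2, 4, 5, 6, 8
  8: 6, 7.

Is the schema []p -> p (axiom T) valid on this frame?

The schema T characterises exactly the reflexive frames.
Reflexive: no — 0 is not related to itself.

No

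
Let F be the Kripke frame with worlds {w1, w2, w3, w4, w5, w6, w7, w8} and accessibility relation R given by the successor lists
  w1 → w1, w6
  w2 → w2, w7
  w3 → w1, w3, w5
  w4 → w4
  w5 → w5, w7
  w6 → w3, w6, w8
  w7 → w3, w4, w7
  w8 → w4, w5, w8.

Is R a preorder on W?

Reflexive: yes — every world is R-related to itself.
Transitive: no — w1 R w6 and w6 R w3, but not w1 R w3.
So R is not a preorder.

No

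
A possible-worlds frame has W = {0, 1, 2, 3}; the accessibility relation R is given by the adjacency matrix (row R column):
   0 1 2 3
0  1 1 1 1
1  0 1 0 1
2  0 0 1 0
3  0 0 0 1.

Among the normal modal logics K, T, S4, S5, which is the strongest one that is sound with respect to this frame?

S4

Reflexive (axiom T): yes — every world is R-related to itself.
Transitive (axiom 4): yes — every two-step R-path is closed by a direct edge.
Euclidean (axiom 5): no — 0 R 1 and 0 R 2, but not 1 R 2.
So F validates K, T, S4; S5 would additionally require R to be Euclidean. The strongest is S4.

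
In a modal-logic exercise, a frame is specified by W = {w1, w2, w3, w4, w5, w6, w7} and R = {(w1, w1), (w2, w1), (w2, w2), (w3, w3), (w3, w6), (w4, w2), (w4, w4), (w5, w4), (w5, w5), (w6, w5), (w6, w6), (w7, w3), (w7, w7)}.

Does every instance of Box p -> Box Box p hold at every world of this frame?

No

The schema 4 characterises exactly the transitive frames.
Transitive: no — w3 R w6 and w6 R w5, but not w3 R w5.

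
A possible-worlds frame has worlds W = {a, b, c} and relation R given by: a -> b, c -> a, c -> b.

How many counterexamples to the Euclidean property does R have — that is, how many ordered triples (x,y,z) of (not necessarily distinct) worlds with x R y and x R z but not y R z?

4

Enumerating: (a,b,b), (c,a,a), (c,b,a), (c,b,b).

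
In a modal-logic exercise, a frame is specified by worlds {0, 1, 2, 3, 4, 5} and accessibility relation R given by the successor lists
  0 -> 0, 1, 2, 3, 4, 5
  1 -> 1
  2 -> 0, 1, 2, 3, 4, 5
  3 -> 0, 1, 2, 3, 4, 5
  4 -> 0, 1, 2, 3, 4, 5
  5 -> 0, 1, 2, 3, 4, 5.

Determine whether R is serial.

Serial: yes — every world has a successor (e.g. 0 R 0).

Yes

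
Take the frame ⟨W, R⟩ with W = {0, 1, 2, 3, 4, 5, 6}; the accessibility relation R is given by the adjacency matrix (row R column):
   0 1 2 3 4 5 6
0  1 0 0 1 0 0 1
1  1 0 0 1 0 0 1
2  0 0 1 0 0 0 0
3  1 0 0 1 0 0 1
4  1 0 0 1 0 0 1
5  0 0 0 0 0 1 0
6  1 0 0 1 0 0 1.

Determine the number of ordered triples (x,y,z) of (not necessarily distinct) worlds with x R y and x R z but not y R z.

R is Euclidean; there are no such tuples.

0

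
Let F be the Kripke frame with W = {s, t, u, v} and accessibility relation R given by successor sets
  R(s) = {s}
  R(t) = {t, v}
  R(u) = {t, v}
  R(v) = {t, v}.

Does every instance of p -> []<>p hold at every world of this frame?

The schema B characterises exactly the symmetric frames.
Symmetric: no — u R t but not t R u.

No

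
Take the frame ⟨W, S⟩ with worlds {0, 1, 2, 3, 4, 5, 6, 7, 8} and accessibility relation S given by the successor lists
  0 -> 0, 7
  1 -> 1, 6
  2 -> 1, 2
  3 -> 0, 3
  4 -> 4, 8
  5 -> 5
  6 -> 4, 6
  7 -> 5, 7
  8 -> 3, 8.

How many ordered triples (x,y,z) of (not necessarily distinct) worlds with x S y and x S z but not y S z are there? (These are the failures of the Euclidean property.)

Enumerating: (0,7,0), (1,6,1), (2,1,2), (3,0,3), (4,8,4), (6,4,6), (7,5,7), (8,3,8).

8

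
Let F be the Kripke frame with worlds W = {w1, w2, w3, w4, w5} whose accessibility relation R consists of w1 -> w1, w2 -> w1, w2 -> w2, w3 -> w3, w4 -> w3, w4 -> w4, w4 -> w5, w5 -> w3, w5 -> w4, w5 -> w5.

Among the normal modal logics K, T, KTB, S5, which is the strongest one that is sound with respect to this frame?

T

Reflexive (axiom T): yes — every world is R-related to itself.
Symmetric (axiom B): no — w2 R w1 but not w1 R w2.
Euclidean (axiom 5): no — w4 R w3 and w4 R w5, but not w3 R w5.
So F validates K, T; KTB would additionally require R to be symmetric. The strongest is T.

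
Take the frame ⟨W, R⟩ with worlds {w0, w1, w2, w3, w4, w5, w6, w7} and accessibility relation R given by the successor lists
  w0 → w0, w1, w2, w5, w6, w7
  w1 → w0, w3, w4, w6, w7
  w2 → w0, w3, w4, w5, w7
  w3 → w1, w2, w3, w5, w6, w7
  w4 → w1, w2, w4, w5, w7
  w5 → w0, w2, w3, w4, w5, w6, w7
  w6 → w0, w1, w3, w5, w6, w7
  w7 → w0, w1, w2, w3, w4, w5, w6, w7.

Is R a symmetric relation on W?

Symmetric: yes — every pair in R has its reverse in R.

Yes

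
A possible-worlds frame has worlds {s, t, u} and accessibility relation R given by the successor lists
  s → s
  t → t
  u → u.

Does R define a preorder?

Yes

Reflexive: yes — every world is R-related to itself.
Transitive: yes — every two-step R-path is closed by a direct edge.
So R is a preorder.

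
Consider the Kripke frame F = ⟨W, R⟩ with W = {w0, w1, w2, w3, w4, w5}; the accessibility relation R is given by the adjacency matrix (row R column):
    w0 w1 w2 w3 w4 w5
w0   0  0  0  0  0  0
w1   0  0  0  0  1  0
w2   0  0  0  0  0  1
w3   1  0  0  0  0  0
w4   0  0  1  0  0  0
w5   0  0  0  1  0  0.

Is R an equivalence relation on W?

No

Reflexive: no — w0 is not related to itself.
Symmetric: no — w1 R w4 but not w4 R w1.
Transitive: no — w1 R w4 and w4 R w2, but not w1 R w2.
So R is not an equivalence relation.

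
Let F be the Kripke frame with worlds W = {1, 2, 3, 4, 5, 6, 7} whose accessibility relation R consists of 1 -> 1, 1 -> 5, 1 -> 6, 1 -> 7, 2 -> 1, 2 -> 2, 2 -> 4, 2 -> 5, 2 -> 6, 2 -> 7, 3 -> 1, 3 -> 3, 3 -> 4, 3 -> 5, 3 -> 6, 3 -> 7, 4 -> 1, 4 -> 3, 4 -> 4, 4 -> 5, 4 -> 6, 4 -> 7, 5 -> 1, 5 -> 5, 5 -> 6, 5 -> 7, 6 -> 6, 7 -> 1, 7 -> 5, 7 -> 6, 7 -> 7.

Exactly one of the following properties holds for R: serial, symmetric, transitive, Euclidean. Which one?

Serial: yes — every world has a successor (e.g. 1 R 1).
Symmetric: no — 1 R 6 but not 6 R 1.
Transitive: no — 2 R 4 and 4 R 3, but not 2 R 3.
Euclidean: no — 1 R 6 and 1 R 5, but not 6 R 5.
Only serial holds.

serial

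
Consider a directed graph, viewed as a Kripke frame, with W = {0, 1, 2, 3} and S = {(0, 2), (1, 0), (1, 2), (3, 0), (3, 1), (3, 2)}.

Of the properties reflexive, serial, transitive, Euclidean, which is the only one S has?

transitive

Reflexive: no — 0 is not related to itself.
Serial: no — 2 has no S-successor.
Transitive: yes — every two-step S-path is closed by a direct edge.
Euclidean: no — 1 S 2 and 1 S 0, but not 2 S 0.
Only transitive holds.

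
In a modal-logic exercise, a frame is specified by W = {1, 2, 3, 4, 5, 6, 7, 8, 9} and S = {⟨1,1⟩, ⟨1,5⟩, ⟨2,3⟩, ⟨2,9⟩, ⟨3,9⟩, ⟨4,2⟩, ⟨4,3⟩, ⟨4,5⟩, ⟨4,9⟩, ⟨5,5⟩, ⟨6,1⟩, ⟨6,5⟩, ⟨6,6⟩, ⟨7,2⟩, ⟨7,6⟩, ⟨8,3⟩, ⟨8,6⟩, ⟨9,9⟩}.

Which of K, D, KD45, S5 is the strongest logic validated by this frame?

D

Serial (axiom D): yes — every world has a successor (e.g. 1 S 1).
Euclidean (axiom 5): no — 2 S 9 and 2 S 3, but not 9 S 3.
Transitive (axiom 4): no — 7 S 2 and 2 S 3, but not 7 S 3.
Reflexive (axiom T): no — 2 is not related to itself.
So F validates K, D; KD45 would additionally require S to be Euclidean and transitive. The strongest is D.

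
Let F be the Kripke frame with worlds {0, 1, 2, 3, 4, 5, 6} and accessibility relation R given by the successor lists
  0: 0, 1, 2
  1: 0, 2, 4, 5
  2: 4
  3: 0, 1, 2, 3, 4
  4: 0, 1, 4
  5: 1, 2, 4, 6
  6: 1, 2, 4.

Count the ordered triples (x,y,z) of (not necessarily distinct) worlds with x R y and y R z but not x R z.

Enumerating: (0,1,4), (0,1,5), (0,2,4), (1,0,1), (1,4,1), (1,5,1), (1,5,6), (2,4,0), (2,4,1), (3,1,5), (4,0,2), (4,1,2), … and 7 more.
Total: 19.

19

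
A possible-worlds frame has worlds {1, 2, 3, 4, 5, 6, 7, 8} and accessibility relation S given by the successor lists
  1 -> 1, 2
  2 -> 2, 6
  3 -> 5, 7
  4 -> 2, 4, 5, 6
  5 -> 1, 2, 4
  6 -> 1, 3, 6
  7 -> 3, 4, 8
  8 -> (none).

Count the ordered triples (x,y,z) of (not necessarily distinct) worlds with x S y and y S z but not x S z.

Enumerating: (1,2,6), (2,6,1), (2,6,3), (3,5,1), (3,5,2), (3,5,4), (3,7,3), (3,7,4), (3,7,8), (4,5,1), (4,6,1), (4,6,3), … and 11 more.
Total: 23.

23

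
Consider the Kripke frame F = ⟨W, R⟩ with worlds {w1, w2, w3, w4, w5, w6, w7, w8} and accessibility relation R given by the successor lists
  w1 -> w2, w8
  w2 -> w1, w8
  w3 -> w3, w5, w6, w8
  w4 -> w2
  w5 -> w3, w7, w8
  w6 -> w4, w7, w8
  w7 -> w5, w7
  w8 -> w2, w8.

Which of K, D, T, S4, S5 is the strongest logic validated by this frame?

D

Serial (axiom D): yes — every world has a successor (e.g. w1 R w2).
Reflexive (axiom T): no — w1 is not related to itself.
Transitive (axiom 4): no — w3 R w5 and w5 R w7, but not w3 R w7.
Euclidean (axiom 5): no — w2 R w8 and w2 R w1, but not w8 R w1.
So F validates K, D; T would additionally require R to be reflexive. The strongest is D.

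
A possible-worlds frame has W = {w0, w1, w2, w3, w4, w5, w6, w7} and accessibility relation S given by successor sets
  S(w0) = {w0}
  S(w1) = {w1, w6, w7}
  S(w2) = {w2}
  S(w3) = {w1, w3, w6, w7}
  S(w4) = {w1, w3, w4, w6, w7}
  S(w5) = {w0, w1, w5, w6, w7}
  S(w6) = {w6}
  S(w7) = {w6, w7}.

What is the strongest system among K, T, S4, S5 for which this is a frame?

S4

Reflexive (axiom T): yes — every world is S-related to itself.
Transitive (axiom 4): yes — every two-step S-path is closed by a direct edge.
Euclidean (axiom 5): no — w1 S w6 and w1 S w7, but not w6 S w7.
So F validates K, T, S4; S5 would additionally require S to be Euclidean. The strongest is S4.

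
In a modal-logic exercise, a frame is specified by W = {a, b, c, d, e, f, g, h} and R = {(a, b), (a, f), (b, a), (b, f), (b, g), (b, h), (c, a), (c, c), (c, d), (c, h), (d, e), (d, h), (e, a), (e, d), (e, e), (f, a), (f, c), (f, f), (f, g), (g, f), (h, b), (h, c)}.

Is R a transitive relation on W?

No

Transitive: no — a R b and b R g, but not a R g.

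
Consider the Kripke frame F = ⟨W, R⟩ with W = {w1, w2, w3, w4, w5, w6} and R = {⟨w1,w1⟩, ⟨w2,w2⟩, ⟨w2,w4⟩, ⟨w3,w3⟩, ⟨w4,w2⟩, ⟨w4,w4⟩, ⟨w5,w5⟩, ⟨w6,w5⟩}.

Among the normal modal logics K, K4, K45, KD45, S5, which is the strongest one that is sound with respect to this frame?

KD45

Transitive (axiom 4): yes — every two-step R-path is closed by a direct edge.
Euclidean (axiom 5): yes — any two successors of a common world are R-related.
Serial (axiom D): yes — every world has a successor (e.g. w1 R w1).
Reflexive (axiom T): no — w6 is not related to itself.
So F validates K, K4, K45, KD45; S5 would additionally require R to be reflexive. The strongest is KD45.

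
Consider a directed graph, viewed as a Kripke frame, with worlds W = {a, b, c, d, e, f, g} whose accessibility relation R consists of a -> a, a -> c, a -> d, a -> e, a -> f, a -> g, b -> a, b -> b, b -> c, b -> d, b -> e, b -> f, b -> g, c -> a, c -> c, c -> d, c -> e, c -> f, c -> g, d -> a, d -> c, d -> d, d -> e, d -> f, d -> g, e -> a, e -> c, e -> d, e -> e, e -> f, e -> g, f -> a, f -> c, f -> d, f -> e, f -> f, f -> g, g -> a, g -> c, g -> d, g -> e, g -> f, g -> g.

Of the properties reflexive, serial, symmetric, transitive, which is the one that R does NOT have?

Reflexive: yes — every world is R-related to itself.
Serial: yes — every world has a successor (e.g. a R a).
Symmetric: no — b R a but not a R b.
Transitive: yes — every two-step R-path is closed by a direct edge.
Only symmetric fails.

symmetric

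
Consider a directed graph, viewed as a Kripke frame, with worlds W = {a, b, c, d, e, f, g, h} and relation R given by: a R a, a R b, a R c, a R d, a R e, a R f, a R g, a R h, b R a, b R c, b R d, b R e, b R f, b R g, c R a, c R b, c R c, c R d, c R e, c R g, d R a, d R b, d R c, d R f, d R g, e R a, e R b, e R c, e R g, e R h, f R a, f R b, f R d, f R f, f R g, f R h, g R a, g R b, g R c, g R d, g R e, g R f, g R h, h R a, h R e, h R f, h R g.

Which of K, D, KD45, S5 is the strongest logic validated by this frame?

D

Serial (axiom D): yes — every world has a successor (e.g. a R a).
Euclidean (axiom 5): no — a R b and a R h, but not b R h.
Transitive (axiom 4): no — b R a and a R h, but not b R h.
Reflexive (axiom T): no — b is not related to itself.
So F validates K, D; KD45 would additionally require R to be Euclidean and transitive. The strongest is D.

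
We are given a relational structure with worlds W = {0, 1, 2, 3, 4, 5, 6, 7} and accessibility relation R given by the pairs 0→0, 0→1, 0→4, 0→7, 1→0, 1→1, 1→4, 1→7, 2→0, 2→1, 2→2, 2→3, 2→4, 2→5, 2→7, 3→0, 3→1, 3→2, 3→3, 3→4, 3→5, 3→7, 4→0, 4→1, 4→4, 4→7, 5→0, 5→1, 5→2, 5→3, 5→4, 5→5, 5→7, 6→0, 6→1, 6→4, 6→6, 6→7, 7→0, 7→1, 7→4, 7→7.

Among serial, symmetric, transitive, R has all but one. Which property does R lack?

symmetric

Serial: yes — every world has a successor (e.g. 0 R 0).
Symmetric: no — 2 R 0 but not 0 R 2.
Transitive: yes — every two-step R-path is closed by a direct edge.
Only symmetric fails.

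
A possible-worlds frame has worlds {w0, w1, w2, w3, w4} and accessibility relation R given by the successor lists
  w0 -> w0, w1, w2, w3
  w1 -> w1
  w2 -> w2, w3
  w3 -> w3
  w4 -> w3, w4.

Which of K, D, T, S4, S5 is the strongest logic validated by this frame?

Serial (axiom D): yes — every world has a successor (e.g. w0 R w0).
Reflexive (axiom T): yes — every world is R-related to itself.
Transitive (axiom 4): yes — every two-step R-path is closed by a direct edge.
Euclidean (axiom 5): no — w0 R w1 and w0 R w2, but not w1 R w2.
So F validates K, D, T, S4; S5 would additionally require R to be Euclidean. The strongest is S4.

S4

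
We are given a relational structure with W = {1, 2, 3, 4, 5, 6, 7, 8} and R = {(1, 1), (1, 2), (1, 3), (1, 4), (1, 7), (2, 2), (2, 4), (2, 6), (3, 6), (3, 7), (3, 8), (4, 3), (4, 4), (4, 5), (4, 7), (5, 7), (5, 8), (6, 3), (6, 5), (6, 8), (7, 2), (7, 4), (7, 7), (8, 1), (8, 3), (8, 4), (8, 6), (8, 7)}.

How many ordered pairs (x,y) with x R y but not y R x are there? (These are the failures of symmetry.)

16

Enumerating: (1,2), (1,3), (1,4), (1,7), (2,4), (2,6), (3,7), (4,3), (4,5), (5,7), (5,8), (6,5), (7,2), (8,1), (8,4), (8,7).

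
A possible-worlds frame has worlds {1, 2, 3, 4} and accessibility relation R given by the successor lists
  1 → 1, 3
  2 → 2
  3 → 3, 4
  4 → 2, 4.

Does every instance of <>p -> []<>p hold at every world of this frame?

No

The schema 5 characterises exactly the Euclidean frames.
Euclidean: no — 1 R 3 and 1 R 1, but not 3 R 1.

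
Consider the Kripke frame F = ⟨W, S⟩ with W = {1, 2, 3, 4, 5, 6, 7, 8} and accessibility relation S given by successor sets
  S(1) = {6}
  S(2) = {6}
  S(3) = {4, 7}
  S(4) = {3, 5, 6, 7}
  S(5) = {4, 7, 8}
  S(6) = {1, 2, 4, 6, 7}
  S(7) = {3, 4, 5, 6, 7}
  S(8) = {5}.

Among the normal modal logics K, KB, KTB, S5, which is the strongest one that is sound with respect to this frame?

KB

Symmetric (axiom B): yes — every pair in S has its reverse in S.
Reflexive (axiom T): no — 1 is not related to itself.
Euclidean (axiom 5): no — 4 S 3 and 4 S 5, but not 3 S 5.
So F validates K, KB; KTB would additionally require S to be reflexive. The strongest is KB.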